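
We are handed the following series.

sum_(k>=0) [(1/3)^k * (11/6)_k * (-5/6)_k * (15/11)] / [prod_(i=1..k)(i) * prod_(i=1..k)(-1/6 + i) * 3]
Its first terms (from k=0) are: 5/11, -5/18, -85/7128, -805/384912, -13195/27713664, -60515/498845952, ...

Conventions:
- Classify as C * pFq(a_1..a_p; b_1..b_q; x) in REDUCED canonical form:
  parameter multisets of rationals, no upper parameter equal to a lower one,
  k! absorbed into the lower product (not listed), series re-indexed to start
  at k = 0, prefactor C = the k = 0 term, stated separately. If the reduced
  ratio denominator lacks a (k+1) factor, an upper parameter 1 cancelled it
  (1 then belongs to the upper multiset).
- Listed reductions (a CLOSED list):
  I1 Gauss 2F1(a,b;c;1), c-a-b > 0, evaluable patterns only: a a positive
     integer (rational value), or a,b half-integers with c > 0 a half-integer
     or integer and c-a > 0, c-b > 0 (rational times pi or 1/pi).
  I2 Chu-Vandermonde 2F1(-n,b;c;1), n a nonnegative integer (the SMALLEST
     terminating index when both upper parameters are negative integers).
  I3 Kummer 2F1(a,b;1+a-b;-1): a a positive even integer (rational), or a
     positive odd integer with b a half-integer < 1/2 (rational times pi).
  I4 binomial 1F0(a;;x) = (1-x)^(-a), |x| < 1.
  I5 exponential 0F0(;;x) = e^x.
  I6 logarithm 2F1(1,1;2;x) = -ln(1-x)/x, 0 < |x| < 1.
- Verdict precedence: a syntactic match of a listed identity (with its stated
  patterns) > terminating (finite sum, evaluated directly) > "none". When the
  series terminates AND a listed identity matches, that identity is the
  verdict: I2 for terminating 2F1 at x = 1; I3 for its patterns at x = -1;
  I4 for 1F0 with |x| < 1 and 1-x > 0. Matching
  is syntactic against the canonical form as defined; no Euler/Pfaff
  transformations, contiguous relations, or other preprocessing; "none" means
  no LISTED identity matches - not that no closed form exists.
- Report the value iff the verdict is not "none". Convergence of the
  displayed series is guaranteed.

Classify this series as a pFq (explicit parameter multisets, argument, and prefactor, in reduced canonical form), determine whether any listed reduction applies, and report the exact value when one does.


x = 1/3 here; the reduced form reads 2F1, upper {-5/6, 11/6}, lower {5/6}, C = 5/11. Verdict: none. Every listed pattern misses the 2F1 form at 1/3, upper {-5/6, 11/6}.

The tell: from the first term 5/11: the product of the first k integers (prefactor 5/11) is k!.
Step ratio: r(k) = (1/3) * (k-5/6) (k+11/6) / [(k+5/6) (k+1)] ; factor over Q: parameters, x = (1/3), and C = 5/11.


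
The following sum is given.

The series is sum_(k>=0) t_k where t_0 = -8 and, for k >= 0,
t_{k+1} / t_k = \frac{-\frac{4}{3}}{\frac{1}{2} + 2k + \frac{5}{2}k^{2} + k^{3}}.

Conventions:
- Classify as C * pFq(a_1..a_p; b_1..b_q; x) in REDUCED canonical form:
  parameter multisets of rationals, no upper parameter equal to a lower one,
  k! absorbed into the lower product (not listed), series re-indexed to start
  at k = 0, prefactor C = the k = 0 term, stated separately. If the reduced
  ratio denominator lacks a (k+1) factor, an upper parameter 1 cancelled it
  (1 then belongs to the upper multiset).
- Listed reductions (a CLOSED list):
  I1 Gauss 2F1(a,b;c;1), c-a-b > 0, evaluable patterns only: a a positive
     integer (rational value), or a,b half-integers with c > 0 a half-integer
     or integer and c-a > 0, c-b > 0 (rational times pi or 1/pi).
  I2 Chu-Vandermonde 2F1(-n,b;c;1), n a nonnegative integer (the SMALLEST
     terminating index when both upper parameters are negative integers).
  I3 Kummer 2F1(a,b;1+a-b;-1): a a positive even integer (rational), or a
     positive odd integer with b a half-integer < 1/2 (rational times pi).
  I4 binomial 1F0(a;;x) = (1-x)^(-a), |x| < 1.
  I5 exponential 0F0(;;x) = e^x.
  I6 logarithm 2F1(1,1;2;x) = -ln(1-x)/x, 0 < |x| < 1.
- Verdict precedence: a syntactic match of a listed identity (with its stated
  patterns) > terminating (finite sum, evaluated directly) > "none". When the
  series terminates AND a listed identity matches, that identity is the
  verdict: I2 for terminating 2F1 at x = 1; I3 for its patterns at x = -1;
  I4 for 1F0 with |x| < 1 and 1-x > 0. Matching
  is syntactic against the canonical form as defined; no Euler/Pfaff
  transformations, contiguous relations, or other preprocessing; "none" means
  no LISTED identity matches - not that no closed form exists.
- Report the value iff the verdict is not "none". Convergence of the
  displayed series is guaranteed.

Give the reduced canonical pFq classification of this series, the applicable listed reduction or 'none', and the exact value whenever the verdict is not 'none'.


At argument -\frac{4}{3}: a 0F2 with upper {-}, lower {\frac{1}{2}, 1}, scaled by C = -8. Verdict: none - this 0F2 at x = -\frac{4}{3} matches no listed pattern, and upper {-} holds no stopper.

The tell: from the first term -8: factor the ratio over Q (prefactor -8): negated roots = parameters.
Consecutive-term ratio: r(k) = -\frac{4}{3} * 1 / [(k+\frac{1}{2}) (k+1) (k+1)] - rational in k. x = -\frac{4}{3}; t_0 = -8; negate the roots.


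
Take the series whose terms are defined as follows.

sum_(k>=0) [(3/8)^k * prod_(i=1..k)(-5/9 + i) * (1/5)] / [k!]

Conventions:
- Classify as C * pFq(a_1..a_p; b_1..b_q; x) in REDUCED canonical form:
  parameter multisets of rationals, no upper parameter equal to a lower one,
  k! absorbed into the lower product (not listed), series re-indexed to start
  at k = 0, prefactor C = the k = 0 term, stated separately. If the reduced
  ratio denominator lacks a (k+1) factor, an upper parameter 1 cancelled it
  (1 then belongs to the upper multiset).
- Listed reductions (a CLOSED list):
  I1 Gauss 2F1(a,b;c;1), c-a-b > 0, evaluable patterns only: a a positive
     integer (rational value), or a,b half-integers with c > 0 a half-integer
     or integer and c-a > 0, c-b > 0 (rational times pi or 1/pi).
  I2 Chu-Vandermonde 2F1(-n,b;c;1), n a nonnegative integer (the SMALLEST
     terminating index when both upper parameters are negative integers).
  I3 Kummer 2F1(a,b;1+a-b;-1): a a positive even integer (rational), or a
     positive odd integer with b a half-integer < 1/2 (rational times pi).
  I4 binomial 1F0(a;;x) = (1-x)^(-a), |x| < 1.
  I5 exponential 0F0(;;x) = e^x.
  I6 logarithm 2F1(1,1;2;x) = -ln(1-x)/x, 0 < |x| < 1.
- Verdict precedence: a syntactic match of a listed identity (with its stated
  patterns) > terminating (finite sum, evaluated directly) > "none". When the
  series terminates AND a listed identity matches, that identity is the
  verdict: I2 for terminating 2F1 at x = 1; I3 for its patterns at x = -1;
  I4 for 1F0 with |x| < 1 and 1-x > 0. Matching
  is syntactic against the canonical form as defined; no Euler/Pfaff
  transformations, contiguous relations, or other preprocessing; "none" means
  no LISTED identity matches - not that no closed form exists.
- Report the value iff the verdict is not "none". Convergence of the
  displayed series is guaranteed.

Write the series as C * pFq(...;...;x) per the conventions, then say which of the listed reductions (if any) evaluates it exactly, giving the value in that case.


Prefactor 1/5, argument 3/8: 1F0 with upper {4/9} over lower {-}. Verdict: the binomial series (I4) matches (the 1F0 binomial series: exponent -4/9, x = 3/8). Hence: (1/5) * (5/8)^(-4/9).

The tell: t_0 being 1/5, the running product (C = 1/5, x = 3/8) telescopes to a rising factorial.
Consecutive-term ratio: r(k) = (3/8) * (k+4/9) / [(k+1)] - poly over poly, x = (3/8) from leading terms; C = 1/5 at k = 0.


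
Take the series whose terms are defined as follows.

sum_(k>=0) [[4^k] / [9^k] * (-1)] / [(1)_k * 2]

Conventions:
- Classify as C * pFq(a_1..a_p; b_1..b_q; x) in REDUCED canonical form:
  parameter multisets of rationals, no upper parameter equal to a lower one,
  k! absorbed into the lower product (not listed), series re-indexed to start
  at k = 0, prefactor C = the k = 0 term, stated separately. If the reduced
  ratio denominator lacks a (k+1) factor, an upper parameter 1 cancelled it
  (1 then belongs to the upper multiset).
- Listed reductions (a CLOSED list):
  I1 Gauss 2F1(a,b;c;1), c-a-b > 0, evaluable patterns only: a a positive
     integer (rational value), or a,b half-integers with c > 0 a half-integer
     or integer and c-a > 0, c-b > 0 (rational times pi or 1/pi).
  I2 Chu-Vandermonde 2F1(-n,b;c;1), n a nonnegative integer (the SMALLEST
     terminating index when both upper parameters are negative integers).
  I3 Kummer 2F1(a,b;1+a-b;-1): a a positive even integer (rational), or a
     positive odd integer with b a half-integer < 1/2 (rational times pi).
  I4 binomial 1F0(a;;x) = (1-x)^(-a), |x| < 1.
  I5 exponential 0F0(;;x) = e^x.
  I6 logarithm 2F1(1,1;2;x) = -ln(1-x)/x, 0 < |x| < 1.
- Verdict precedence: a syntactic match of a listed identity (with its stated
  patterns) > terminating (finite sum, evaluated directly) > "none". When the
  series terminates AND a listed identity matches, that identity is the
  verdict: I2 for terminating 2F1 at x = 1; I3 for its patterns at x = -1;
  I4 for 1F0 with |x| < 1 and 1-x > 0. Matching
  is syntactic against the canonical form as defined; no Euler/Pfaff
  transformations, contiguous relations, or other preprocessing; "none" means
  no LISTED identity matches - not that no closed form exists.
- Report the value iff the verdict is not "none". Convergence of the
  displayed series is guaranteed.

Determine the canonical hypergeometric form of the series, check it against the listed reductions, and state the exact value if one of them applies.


The series (x = 4/9) is 0F0: upper {-}, lower {-}, prefactor -1/2. Verdict at x = 4/9: the I5 exponential reduction matches (the 0F0 exponential series at x = 4/9). Its exact value is (-1/2) * e^(4/9).

The tell: t_0 being -1/2, the two geometric factors (prefactor -1/2) combine into one argument.
Ratio: r(k) = (4/9) * 1 / [(k+1)] - rational in k, leading ratio (4/9); with t_0 = -1/2, classification follows.


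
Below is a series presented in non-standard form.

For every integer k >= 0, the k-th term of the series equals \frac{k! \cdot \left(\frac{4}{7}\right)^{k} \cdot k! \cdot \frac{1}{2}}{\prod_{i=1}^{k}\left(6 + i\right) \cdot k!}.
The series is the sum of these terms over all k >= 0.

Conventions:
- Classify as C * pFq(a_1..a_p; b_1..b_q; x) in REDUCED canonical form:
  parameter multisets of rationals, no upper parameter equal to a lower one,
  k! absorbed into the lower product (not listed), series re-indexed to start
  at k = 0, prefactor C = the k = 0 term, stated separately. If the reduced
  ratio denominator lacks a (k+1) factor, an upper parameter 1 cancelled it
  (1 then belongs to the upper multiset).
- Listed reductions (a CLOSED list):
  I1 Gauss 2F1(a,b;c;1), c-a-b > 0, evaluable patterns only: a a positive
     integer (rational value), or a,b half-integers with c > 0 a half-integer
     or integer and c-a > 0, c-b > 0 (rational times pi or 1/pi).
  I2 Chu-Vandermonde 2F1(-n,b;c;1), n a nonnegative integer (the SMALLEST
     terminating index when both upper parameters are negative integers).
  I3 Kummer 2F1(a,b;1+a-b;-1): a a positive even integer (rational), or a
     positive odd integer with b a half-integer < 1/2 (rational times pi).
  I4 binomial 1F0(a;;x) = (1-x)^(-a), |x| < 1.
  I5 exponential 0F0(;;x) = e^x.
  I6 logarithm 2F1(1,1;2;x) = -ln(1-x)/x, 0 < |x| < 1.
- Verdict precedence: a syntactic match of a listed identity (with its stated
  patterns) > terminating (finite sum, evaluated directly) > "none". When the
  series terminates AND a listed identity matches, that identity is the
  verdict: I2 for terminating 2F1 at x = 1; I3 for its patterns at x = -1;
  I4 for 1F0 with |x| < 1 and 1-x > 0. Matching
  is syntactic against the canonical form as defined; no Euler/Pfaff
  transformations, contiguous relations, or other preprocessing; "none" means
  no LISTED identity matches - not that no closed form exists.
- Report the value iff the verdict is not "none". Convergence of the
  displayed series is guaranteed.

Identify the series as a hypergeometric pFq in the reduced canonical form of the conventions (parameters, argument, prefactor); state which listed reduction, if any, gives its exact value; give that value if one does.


With C = \frac{1}{2}: the canonical form is 2F1(1, 1; 7; \frac{4}{7}). Verdict: none. No listed pattern accepts 2F1(1, 1; 7; \frac{4}{7}).

Key observation: t_0 being \frac{1}{2}, the factorial ratio (C = 1/2, x = 4/7) (k+a-1)!/(a-1)! is a rising factorial (a)_k.
Consecutive-term ratio: r(k) = \frac{4}{7} * (k+1) (k+1) / [(k+7) (k+1)] ; factor over Q: parameters, x = \frac{4}{7}, and C = \frac{1}{2}.


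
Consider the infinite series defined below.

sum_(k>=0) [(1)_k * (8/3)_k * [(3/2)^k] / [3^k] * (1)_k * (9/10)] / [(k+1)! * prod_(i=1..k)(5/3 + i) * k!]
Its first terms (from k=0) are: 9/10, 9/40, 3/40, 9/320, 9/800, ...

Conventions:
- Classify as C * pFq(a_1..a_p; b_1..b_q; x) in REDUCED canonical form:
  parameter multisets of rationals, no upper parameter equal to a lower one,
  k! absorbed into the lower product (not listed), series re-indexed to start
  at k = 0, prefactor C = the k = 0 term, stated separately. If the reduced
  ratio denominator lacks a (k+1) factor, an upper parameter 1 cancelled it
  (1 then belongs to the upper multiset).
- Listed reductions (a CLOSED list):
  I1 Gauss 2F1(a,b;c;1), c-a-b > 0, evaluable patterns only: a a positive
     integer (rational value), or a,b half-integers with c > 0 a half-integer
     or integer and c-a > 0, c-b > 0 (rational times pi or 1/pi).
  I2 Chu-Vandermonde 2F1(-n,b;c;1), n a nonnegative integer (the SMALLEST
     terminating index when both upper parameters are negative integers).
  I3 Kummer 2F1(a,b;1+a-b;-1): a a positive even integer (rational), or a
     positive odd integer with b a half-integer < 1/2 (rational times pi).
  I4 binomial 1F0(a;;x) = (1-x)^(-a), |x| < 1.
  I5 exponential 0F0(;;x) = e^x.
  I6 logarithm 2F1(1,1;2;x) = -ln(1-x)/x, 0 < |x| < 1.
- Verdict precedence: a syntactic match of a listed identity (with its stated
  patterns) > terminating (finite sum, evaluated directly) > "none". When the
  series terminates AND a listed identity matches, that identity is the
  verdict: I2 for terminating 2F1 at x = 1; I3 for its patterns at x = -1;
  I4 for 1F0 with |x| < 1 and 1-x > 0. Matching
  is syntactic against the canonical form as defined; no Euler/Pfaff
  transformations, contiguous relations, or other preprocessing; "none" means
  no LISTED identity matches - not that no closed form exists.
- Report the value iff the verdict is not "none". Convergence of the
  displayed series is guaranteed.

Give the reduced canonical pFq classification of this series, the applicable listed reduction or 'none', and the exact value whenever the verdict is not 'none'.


Canonical form: C = 9/10 times 2F1 with upper {1, 1}, lower {2}, x = 1/2. Verdict: logarithm (I6) applies (the logarithm: parameters (1,1;2), x = 1/2). Its exact value is (-9/5) * ln(1/2).

First insight: t_0 being 9/10, the two k-th powers (C = 9/10) combine into one argument.
Step ratio: r(k) = (1/2) * (k+1) (k+1) / [(k+2) (k+1)] - poly over poly, x = (1/2) from leading terms; C = 9/10 at k = 0.


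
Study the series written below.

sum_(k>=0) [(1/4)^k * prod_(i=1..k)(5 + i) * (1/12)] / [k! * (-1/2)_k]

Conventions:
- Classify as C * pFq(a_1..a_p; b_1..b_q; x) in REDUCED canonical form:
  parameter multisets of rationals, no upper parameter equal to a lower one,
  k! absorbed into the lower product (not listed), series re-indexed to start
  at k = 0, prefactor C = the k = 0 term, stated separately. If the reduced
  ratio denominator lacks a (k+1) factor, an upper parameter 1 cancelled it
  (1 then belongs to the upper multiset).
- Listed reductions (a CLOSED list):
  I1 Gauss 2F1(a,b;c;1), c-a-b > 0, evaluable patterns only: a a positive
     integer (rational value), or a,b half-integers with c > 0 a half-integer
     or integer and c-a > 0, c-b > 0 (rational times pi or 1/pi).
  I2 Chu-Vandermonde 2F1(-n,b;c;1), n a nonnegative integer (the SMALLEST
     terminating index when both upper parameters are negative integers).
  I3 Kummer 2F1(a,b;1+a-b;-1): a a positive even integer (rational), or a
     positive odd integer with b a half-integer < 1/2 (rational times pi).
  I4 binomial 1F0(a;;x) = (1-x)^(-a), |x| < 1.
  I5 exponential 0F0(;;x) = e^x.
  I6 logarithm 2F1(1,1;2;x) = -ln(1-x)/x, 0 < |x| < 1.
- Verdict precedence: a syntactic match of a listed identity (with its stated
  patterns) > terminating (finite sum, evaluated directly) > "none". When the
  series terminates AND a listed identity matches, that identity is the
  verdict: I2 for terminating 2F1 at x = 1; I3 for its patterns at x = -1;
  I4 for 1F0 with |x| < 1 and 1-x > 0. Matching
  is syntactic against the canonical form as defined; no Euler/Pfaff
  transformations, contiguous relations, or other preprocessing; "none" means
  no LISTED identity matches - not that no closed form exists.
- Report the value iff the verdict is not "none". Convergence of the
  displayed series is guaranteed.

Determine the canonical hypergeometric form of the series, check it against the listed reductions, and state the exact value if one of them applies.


This is 1/12 * 1F1(6; -1/2; 1/4) in reduced canonical form. Verdict: none - at argument 1/4 the multisets {6} ; {-1/2} match no listed identity.

First insight: with t_0 = 1/12, the running product (C = 1/12, x = 1/4) telescopes to a rising factorial.
Adjacent-term ratio: r(k) = (1/4) * (k+6) / [(k-1/2) (k+1)] ; factor over Q: parameters, x = (1/4), and C = 1/12.


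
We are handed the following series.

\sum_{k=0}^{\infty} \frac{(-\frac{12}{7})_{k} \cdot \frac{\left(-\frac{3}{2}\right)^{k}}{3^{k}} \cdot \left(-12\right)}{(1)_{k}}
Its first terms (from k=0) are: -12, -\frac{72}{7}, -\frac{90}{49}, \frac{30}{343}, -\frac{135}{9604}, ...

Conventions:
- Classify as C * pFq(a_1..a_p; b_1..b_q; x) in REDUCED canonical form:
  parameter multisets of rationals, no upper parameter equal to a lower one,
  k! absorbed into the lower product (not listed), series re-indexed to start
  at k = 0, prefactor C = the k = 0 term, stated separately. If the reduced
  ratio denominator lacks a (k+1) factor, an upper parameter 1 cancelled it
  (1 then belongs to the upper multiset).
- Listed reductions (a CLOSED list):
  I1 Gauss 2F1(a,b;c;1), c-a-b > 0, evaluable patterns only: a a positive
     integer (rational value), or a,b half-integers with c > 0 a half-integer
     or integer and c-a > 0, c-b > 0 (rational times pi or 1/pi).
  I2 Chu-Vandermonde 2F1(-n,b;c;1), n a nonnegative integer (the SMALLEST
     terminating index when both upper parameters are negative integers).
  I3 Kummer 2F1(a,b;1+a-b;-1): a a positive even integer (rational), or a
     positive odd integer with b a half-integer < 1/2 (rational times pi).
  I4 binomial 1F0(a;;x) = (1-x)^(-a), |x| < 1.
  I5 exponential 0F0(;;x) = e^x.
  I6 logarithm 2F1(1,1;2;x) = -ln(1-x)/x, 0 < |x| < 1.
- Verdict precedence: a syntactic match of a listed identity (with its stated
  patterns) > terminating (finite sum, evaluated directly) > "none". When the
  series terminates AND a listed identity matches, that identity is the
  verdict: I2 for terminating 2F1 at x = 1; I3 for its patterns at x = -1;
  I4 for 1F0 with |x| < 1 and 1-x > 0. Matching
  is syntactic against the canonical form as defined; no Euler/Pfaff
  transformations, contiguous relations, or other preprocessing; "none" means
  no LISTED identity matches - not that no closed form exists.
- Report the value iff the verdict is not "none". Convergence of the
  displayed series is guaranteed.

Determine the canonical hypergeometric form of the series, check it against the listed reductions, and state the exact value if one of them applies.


With C = -12: the canonical form is 1F0(-\frac{12}{7}; -; -\frac{1}{2}). Verdict at x = -\frac{1}{2}: the I4 binomial reduction matches (the 1F0 binomial series: exponent 12/7, x = -\frac{1}{2}). Sum: \left(-12\right) \cdot \left(\frac{3}{2}\right)^{\frac{12}{7}}.

First insight: from the first term -12: (1)_k (C = -12, x = -1/2) is k! itself.
Term ratio: r(k) = -\frac{1}{2} * (k-\frac{12}{7}) / [(k+1)] - poly over poly, x = -\frac{1}{2} from leading terms; C = -12 at k = 0.


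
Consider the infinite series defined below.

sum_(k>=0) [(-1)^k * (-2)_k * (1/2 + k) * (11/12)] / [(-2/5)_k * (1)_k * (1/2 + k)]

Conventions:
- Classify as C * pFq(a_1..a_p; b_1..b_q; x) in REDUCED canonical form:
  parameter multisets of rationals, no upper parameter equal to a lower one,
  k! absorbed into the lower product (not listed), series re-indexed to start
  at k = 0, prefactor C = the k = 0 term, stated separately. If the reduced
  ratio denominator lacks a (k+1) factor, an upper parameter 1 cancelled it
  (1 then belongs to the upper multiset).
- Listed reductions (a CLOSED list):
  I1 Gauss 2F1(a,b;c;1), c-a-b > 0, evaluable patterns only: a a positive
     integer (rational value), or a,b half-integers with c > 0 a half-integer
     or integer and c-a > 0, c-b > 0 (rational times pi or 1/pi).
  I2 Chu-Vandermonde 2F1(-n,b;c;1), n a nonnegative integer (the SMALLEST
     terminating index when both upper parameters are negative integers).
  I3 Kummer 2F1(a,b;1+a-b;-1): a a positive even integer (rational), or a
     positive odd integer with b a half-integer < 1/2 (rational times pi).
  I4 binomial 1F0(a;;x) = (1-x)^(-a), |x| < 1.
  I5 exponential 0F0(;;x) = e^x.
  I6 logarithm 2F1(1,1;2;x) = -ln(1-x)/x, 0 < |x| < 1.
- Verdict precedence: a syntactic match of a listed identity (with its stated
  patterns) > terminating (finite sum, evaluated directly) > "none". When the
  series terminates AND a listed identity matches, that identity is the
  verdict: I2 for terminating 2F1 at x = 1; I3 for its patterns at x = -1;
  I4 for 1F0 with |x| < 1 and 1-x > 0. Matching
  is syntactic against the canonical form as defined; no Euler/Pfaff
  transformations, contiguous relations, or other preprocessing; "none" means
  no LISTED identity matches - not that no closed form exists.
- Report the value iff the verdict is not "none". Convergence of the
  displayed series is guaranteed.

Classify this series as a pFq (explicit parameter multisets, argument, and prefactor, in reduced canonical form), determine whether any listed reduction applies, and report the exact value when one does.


Prefactor 11/12, argument -1: 1F1 with upper {-2} over lower {-2/5}. Verdict: terminating at k = 2: the factor (-2)_k kills every later term; summing the 3 survivors is exact. Value: -539/72.

First insight: t_0 = 11/12 here, and k + 1/2 divides numerator and denominator alike; prefactor 11/12 after cancelling.
Ratio: r(k) = (-1) * (k-2) / [(k-2/5) (k+1)] - rational in k, leading ratio (-1); with t_0 = 11/12, classification follows.


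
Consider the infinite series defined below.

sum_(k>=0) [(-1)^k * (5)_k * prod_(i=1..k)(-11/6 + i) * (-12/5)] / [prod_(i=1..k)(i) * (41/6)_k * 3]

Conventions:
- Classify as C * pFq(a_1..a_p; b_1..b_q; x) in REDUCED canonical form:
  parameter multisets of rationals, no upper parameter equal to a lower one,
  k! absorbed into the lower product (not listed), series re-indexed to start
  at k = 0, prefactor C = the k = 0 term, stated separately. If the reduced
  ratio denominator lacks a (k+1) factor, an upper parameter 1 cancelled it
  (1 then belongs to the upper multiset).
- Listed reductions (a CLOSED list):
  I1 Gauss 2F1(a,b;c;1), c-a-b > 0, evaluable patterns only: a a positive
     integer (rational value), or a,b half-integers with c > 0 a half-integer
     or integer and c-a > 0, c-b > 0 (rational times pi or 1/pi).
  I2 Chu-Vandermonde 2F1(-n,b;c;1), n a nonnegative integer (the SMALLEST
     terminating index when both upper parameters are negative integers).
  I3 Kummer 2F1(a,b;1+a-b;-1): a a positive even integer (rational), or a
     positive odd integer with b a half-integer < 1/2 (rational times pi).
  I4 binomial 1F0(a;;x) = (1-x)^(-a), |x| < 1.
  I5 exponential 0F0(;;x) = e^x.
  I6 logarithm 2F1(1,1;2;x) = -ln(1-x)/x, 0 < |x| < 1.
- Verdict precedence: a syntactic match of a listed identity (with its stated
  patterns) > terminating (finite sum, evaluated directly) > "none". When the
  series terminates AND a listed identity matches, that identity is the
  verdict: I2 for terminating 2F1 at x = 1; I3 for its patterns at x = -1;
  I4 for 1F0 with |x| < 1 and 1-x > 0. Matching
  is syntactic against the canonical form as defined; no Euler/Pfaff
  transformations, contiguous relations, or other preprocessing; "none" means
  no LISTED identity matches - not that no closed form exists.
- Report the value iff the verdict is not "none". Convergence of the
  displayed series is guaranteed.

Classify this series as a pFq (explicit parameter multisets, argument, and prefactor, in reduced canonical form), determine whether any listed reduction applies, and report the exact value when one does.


Prefactor -4/5, argument -1: 2F1 with upper {-5/6, 5} over lower {41/6}. Verdict: none. Every listed pattern misses the 2F1 form at -1, upper {-5/6, 5}.

Key step: from the first term -4/5: the constant factors (C = -4/5, x = -1) combine into one prefactor.
Ratio: r(k) = (-1) * (k-5/6) (k+5) / [(k+41/6) (k+1)] - rational; roots negated = parameters, x = (-1), C = -4/5.


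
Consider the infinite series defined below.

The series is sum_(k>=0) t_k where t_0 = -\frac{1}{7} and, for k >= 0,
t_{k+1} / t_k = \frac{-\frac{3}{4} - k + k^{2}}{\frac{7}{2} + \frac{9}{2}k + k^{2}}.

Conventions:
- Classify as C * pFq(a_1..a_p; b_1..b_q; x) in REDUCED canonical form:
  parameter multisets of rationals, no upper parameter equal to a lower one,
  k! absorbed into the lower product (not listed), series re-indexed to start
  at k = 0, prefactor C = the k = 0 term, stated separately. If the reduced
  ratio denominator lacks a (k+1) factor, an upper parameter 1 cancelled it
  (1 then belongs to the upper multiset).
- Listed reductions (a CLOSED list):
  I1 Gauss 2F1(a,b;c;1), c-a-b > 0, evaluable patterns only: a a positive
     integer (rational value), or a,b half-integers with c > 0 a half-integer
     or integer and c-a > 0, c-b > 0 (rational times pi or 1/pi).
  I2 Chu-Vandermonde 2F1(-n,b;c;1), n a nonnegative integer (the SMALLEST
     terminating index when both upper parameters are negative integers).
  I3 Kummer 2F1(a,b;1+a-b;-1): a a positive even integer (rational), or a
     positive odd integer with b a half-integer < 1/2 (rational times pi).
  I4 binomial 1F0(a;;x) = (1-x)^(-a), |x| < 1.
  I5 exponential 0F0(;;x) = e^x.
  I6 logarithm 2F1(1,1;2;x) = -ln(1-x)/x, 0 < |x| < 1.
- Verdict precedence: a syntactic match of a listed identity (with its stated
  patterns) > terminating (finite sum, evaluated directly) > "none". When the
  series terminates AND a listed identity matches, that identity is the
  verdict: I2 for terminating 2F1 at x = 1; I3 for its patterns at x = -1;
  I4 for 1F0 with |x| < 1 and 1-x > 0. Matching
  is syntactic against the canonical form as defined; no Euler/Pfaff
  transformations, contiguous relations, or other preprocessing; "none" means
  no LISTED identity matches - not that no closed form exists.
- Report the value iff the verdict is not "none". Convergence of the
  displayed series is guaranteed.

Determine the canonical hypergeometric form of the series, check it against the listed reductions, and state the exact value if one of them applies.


At argument 1: a 2F1 with upper {-\frac{3}{2}, \frac{1}{2}}, lower {\frac{7}{2}}, scaled by C = -\frac{1}{7}. Verdict: Gauss's theorem I1 (half-integer case) fires (x = 1; upper {-\frac{3}{2}, \frac{1}{2}} half-integers, c = \frac{7}{2} in the evaluable pattern). Exact value: \left(-\frac{75}{2048}\right) \cdot \pi.

First insight: x = 1 and roots of the ratio polynomials (C = -1/7) are the negated parameters.
Step ratio: r(k) = 1 * (k-\frac{3}{2}) (k+\frac{1}{2}) / [(k+\frac{7}{2}) (k+1)] ; factor over Q: parameters, x = 1, and C = -\frac{1}{7}.


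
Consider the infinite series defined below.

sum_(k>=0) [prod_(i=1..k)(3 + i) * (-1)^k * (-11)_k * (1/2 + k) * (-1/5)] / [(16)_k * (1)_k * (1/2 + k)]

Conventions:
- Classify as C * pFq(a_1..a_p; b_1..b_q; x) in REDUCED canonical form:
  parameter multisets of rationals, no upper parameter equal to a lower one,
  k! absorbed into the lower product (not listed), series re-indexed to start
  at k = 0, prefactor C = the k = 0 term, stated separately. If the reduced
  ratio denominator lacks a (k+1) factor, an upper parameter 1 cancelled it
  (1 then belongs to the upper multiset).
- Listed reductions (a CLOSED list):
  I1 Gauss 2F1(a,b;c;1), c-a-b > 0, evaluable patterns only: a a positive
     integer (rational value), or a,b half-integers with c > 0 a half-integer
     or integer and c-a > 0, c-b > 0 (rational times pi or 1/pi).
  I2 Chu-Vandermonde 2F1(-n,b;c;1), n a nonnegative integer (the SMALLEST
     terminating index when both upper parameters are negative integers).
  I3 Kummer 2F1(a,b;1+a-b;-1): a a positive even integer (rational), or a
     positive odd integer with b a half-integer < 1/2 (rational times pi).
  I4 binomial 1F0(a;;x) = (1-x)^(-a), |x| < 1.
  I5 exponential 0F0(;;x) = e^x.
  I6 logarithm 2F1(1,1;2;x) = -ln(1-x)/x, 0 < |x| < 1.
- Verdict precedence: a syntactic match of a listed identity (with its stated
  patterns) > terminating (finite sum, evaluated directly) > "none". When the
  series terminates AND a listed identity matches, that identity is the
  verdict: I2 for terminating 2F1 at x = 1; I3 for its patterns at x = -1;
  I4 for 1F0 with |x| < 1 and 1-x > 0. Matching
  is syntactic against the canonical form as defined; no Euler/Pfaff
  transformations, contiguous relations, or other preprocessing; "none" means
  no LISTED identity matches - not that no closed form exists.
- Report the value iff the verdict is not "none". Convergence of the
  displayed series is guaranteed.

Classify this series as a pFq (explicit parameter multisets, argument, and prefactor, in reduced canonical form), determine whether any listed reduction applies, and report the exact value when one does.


Canonical form: C = -1/5 times 2F1 with upper {-11, 4}, lower {16}, x = -1. Verdict (x = -1): Kummer (I3) applies (x = -1; c = 16 equals 1+a-b for upper {-11, 4}: listed pattern). Hence: -7/2.

The tell: t_0 = -1/5 here, and (1)_k (C = -1/5, x = -1) is k! itself.
Ratio: r(k) = (-1) * (k-11) (k+4) / [(k+16) (k+1)] - rational in k, leading ratio (-1); with t_0 = -1/5, classification follows.


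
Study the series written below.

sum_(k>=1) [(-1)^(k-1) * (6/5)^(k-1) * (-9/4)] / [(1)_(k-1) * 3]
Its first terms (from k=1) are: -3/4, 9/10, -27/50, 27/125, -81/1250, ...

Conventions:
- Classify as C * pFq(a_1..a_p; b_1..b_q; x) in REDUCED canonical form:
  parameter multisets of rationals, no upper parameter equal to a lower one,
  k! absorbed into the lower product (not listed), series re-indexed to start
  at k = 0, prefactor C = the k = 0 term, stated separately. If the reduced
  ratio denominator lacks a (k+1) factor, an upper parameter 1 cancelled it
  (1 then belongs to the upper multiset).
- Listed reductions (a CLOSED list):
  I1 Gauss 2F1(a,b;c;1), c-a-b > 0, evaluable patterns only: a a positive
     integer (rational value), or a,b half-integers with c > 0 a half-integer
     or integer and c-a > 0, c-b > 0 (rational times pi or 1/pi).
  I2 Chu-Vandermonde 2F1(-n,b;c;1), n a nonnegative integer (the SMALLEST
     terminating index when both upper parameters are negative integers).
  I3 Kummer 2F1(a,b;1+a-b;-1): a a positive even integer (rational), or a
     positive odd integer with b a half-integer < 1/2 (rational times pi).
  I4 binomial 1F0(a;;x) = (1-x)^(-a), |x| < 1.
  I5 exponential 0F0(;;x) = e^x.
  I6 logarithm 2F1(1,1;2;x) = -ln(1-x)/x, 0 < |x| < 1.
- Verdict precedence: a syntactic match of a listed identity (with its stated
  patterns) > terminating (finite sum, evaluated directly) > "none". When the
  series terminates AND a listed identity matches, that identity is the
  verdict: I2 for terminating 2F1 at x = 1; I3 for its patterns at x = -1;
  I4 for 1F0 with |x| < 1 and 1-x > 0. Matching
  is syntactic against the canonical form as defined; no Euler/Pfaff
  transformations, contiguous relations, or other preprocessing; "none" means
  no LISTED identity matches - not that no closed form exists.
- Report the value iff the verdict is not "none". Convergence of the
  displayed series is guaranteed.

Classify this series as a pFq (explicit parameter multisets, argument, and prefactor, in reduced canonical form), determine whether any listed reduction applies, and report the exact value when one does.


First insight: x = (-6/5) and the constant factors (C = -3/4, x = -6/5) combine into one prefactor.
Ratio: r(k) = (-6/5) * 1 / [(k+1)] - rational in k. x = (-6/5); t_0 = -3/4; negate the roots.

x = -6/5 here; the reduced form reads 0F0, upper {-}, lower {-}, C = -3/4. Verdict: exponential (I5) fires (the 0F0 exponential series at x = -6/5). Hence: (-3/4) * e^(-6/5).


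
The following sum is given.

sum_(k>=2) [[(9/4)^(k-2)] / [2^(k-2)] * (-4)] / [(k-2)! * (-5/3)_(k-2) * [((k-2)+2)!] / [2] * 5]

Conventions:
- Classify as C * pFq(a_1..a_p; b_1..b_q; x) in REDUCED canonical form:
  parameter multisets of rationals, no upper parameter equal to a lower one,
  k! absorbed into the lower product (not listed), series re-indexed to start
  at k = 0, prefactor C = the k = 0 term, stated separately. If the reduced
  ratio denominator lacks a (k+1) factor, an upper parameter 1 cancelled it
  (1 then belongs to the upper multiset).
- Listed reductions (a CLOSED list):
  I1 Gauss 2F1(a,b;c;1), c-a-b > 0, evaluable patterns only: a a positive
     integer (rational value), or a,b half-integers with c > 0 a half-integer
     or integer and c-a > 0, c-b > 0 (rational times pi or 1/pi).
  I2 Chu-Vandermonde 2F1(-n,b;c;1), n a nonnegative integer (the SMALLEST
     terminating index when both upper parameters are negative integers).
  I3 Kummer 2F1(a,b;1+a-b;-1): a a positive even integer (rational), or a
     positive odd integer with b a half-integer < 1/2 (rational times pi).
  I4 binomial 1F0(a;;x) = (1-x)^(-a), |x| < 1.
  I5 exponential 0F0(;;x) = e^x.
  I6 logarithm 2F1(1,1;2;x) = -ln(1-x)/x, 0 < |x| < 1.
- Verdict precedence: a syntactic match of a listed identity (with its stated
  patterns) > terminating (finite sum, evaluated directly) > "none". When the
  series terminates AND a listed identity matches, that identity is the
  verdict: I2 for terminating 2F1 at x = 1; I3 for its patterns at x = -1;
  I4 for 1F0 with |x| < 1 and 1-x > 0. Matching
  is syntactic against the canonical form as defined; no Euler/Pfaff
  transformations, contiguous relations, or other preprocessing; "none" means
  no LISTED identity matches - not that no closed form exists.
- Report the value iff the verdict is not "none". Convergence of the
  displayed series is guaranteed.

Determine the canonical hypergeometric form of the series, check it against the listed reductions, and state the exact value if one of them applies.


x = 9/8 here; the reduced form reads 0F2, upper {-}, lower {-5/3, 3}, C = -4/5. Verdict: no listed reduction: x = 9/8 and upper {-} fail every I1-I6 pattern.

The tell: with t_0 = -4/5, the denominator's factorial ratio (C = -4/5, x = 9/8) is a lower Pochhammer.
Adjacent-term ratio: r(k) = (9/8) * 1 / [(k-5/3) (k+3) (k+1)] - rational; roots negated = parameters, x = (9/8), C = -4/5.


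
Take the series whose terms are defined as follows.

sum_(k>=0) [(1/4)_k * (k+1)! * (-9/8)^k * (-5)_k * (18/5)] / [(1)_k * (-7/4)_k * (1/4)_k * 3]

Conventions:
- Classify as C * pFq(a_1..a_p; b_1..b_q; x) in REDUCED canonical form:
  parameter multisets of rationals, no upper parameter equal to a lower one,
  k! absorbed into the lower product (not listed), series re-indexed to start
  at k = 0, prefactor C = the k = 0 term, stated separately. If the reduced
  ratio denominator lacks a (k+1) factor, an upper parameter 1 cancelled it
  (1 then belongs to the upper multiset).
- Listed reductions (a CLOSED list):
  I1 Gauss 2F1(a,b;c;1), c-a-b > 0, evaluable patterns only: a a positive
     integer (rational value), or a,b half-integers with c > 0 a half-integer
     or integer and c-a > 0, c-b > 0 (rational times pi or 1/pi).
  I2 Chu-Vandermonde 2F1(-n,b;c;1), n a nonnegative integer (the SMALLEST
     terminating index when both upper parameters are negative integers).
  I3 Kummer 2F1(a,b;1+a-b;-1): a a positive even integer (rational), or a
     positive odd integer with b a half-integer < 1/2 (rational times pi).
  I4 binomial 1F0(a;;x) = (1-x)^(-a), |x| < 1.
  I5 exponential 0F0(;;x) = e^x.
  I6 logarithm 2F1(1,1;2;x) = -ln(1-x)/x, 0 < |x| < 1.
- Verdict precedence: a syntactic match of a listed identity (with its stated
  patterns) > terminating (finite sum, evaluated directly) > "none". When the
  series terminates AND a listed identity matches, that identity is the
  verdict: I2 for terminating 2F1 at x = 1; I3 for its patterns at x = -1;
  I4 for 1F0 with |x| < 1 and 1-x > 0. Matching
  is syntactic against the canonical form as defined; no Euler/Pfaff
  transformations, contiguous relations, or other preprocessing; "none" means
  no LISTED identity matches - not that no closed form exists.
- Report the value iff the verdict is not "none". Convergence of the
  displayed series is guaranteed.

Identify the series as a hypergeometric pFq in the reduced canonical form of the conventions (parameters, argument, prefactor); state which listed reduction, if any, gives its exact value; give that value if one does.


At argument -9/8: a 2F1 with upper {-5, 2}, lower {-7/4}, scaled by C = 6/5. Verdict: terminating at k = 5: the factor (-5)_k kills every later term; summing the 6 survivors is exact. Sum: 29058/5.

The tell: from the first term 6/5: the parameter 1/4 appears in both the upper and lower lists and cancels.
Adjacent-term ratio: r(k) = (-9/8) * (k-5) (k+2) / [(k-7/4) (k+1)] ; factor over Q: parameters, x = (-9/8), and C = 6/5.


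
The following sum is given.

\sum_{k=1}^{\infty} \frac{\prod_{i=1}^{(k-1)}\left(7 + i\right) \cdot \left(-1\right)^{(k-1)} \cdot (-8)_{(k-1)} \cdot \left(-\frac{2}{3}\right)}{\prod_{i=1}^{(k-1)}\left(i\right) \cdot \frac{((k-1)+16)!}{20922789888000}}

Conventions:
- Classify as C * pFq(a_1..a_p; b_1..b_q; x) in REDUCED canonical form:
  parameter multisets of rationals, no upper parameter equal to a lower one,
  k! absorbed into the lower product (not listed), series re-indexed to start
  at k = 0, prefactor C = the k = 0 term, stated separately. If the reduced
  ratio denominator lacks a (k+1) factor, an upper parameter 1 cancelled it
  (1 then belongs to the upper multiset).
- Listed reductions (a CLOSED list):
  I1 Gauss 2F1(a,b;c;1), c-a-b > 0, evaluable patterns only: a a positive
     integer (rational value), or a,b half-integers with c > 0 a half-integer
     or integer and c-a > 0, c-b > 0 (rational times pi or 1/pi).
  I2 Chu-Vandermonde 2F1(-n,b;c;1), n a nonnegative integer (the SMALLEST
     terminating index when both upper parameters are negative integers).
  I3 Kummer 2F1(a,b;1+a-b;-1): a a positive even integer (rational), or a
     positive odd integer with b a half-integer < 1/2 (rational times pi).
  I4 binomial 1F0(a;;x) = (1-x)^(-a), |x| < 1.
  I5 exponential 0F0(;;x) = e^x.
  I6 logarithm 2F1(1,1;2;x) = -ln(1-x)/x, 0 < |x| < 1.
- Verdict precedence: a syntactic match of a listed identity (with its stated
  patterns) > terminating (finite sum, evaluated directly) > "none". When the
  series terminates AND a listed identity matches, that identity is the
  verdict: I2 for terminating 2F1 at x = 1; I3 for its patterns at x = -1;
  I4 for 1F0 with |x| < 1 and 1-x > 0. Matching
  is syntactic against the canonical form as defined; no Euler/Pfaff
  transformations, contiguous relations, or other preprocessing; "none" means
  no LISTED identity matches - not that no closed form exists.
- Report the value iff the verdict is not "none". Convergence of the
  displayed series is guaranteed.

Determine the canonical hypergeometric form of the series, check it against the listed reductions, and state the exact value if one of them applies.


Prefactor -\frac{2}{3}, argument -1: 2F1 with upper {-8, 8} over lower {17}. Verdict (x = -1): Kummer's theorem (I3) applies (x = -1; c = 17 equals 1+a-b for upper {-8, 8}: listed pattern). Value: -\frac{52}{3}.

Structural cue: t_0 = -\frac{2}{3} here, and the running product (C = -2/3) telescopes to a rising factorial.
Consecutive-term ratio: r(k) = -1 * (k-8) (k+8) / [(k+17) (k+1)] - poly over poly, x = -1 from leading terms; C = -\frac{2}{3} at k = 0.
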